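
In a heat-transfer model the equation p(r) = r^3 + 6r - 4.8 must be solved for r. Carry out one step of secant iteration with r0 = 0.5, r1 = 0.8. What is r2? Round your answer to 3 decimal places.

p(0.5) = -1.67500, p(0.8) = 0.51200
r2 = 0.80000 − 0.51200·(0.80000 − 0.50000) / (0.51200 − (-1.67500)) = 0.80000 − (0.15360)/(2.18700) = 0.72977

0.730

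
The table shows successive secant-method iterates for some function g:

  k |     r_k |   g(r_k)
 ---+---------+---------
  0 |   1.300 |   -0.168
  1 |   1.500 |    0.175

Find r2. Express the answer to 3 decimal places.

1.398

r2 = 1.500 − 0.175·(1.500 − 1.300) / (0.175 − (-0.168))
   = 1.500 − (0.03500)/(0.34300) = 1.39796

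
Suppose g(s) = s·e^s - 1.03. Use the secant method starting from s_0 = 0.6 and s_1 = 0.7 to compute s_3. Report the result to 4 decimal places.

0.5781

g(0.6) = 0.063271, g(0.7) = 0.379627
s_2 = 0.700000 − 0.379627·(0.700000 − 0.600000) / (0.379627 − 0.063271) = 0.700000 − (0.037963)/(0.316356) = 0.580000
g(0.580000) = 0.005902
s_3 = 0.580000 − 0.005902·(0.580000 − 0.700000) / (0.005902 − 0.379627) = 0.580000 − (-0.000708)/(-0.373725) = 0.578105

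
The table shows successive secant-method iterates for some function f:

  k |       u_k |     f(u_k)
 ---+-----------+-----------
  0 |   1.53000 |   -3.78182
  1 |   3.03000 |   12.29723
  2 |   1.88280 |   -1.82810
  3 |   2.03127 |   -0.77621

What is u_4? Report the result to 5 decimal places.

u_4 = 2.03127 − (-0.77621)·(2.03127 − 1.88280) / (-0.77621 − (-1.82810))
   = 2.03127 − (-0.1152439)/(1.0518900) = 2.1408289

2.14083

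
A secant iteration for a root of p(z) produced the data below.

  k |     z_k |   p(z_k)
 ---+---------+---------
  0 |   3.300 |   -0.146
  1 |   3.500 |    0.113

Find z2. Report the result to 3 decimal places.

3.413

z2 = 3.500 − 0.113·(3.500 − 3.300) / (0.113 − (-0.146))
   = 3.500 − (0.02260)/(0.25900) = 3.41274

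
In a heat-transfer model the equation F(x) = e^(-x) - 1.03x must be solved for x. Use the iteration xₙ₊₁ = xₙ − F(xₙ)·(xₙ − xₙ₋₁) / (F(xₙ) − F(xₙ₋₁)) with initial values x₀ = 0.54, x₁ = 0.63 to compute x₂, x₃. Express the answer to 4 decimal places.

F(0.54) = 0.026548, F(0.63) = -0.116308
x₂ = 0.630000 − (-0.116308)·(0.630000 − 0.540000) / (-0.116308 − 0.026548) = 0.630000 − (-0.010468)/(-0.142856) = 0.556725
F(0.556725) = -0.000345
x₃ = 0.556725 − (-0.000345)·(0.556725 − 0.630000) / (-0.000345 − (-0.116308)) = 0.556725 − (0.000025)/(0.115964) = 0.556508

0.5567, 0.5565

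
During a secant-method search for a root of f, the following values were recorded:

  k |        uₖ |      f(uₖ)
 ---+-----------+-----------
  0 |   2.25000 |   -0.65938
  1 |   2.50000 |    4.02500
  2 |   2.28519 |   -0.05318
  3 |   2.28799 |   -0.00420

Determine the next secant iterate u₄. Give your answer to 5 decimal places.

u₄ = 2.28799 − (-0.00420)·(2.28799 − 2.28519) / (-0.00420 − (-0.05318))
   = 2.28799 − (-0.0000118)/(0.0489800) = 2.2882301

2.28823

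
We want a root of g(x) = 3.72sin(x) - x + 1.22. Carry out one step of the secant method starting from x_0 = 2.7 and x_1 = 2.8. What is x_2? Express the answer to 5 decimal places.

g(2.7) = 0.1098532, g(2.8) = -0.3338441
x_2 = 2.8000000 − (-0.3338441)·(2.8000000 − 2.7000000) / (-0.3338441 − 0.1098532) = 2.8000000 − (-0.0333844)/(-0.4436972) = 2.7247586

2.72476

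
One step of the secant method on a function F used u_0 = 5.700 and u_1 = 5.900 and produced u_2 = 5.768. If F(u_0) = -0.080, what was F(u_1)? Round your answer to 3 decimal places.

0.155

The secant line through (5.700, -0.080) and (5.900, F(u_1)) crosses zero at u_2 = 5.768.
So (5.700, -0.080), (5.900, F(u_1)), (5.768, 0) are collinear:
F(u_1) = -0.080 · (5.900 − 5.768) / (5.700 − 5.768) = -0.080 · (0.13200)/(-0.06800) = 0.15529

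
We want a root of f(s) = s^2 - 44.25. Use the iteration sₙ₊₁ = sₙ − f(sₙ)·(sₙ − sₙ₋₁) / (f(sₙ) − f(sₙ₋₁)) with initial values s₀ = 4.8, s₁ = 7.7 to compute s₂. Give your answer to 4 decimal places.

6.4968

f(4.8) = -21.210000, f(7.7) = 15.040000
s₂ = 7.700000 − 15.040000·(7.700000 − 4.800000) / (15.040000 − (-21.210000)) = 7.700000 − (43.616000)/(36.250000) = 6.496800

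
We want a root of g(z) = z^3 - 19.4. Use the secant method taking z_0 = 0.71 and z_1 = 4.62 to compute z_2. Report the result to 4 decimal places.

g(0.71) = -19.042089, g(4.62) = 79.211128
z_2 = 4.620000 − 79.211128·(4.620000 − 0.710000) / (79.211128 − (-19.042089)) = 4.620000 − (309.715510)/(98.253217) = 1.467782

1.4678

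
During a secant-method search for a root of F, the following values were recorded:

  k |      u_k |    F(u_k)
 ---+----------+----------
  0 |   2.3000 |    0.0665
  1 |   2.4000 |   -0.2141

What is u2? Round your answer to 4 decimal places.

u2 = 2.4000 − (-0.2141)·(2.4000 − 2.3000) / (-0.2141 − 0.0665)
   = 2.4000 − (-0.021410)/(-0.280600) = 2.323699

2.3237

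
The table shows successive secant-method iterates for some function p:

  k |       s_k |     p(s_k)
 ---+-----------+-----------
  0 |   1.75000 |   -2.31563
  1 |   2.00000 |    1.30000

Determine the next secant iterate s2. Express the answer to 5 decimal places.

1.91011

s2 = 2.00000 − 1.30000·(2.00000 − 1.75000) / (1.30000 − (-2.31563))
   = 2.00000 − (0.3250000)/(3.6156300) = 1.9101125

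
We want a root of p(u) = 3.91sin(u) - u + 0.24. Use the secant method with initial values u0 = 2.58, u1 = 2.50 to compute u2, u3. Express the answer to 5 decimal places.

2.51895, 2.51926

p(2.58) = -0.2577885, p(2.50) = 0.0800261
u2 = 2.5000000 − 0.0800261·(2.5000000 − 2.5800000) / (0.0800261 − (-0.2577885)) = 2.5000000 − (-0.0064021)/(0.3378146) = 2.5189515
p(2.5189515) = 0.0012930
u3 = 2.5189515 − 0.0012930·(2.5189515 − 2.5000000) / (0.0012930 − 0.0800261) = 2.5189515 − (0.0000245)/(-0.0787331) = 2.5192627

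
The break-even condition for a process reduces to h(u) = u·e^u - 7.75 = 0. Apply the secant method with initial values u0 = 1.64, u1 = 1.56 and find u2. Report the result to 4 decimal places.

h(1.64) = 0.704478, h(1.56) = -0.326239
u2 = 1.560000 − (-0.326239)·(1.560000 − 1.640000) / (-0.326239 − 0.704478) = 1.560000 − (0.026099)/(-1.030717) = 1.585321

1.5853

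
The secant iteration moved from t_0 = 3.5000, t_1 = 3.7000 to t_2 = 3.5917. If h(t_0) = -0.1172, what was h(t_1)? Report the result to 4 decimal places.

The secant line through (3.5000, -0.1172) and (3.7000, h(t_1)) crosses zero at t_2 = 3.5917.
So (3.5000, -0.1172), (3.7000, h(t_1)), (3.5917, 0) are collinear:
h(t_1) = -0.1172 · (3.7000 − 3.5917) / (3.5000 − 3.5917) = -0.1172 · (0.108300)/(-0.091700) = 0.138416

0.1384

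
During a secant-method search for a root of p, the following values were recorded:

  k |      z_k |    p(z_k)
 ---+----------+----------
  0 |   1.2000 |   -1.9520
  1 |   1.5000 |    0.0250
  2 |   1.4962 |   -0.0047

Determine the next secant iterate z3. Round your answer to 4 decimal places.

z3 = 1.4962 − (-0.0047)·(1.4962 − 1.5000) / (-0.0047 − 0.0250)
   = 1.4962 − (0.000018)/(-0.029700) = 1.496801

1.4968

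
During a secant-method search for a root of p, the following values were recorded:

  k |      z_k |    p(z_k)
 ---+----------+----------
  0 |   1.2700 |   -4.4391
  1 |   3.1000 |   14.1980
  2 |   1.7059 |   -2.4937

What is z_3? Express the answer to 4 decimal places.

z_3 = 1.7059 − (-2.4937)·(1.7059 − 3.1000) / (-2.4937 − 14.1980)
   = 1.7059 − (3.476467)/(-16.691700) = 1.914175

1.9142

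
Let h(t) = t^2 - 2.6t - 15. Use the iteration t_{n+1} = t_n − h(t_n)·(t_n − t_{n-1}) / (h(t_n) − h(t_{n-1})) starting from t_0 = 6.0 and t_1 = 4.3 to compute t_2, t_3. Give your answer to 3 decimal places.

5.299, 5.399

h(6.0) = 5.40000, h(4.3) = -7.69000
t_2 = 4.30000 − (-7.69000)·(4.30000 − 6.00000) / (-7.69000 − 5.40000) = 4.30000 − (13.07300)/(-13.09000) = 5.29870
h(5.29870) = -0.70039
t_3 = 5.29870 − (-0.70039)·(5.29870 − 4.30000) / (-0.70039 − (-7.69000)) = 5.29870 − (-0.69948)/(6.98961) = 5.39878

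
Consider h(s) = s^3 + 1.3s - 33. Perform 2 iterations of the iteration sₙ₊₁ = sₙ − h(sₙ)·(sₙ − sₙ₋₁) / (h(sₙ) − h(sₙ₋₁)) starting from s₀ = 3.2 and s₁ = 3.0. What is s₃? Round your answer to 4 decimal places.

3.0726

h(3.2) = 3.928000, h(3.0) = -2.100000
s₂ = 3.000000 − (-2.100000)·(3.000000 − 3.200000) / (-2.100000 − 3.928000) = 3.000000 − (0.420000)/(-6.028000) = 3.069675
h(3.069675) = -0.084172
s₃ = 3.069675 − (-0.084172)·(3.069675 − 3.000000) / (-0.084172 − (-2.100000)) = 3.069675 − (-0.005865)/(2.015828) = 3.072584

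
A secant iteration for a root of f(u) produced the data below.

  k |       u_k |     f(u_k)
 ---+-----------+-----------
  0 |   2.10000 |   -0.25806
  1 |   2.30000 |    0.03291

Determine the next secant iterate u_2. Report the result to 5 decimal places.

2.27738

u_2 = 2.30000 − 0.03291·(2.30000 − 2.10000) / (0.03291 − (-0.25806))
   = 2.30000 − (0.0065820)/(0.2909700) = 2.2773791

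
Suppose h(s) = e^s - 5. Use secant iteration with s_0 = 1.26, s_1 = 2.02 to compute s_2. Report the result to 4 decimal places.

1.5393

h(1.26) = -1.474579, h(2.02) = 2.538325
s_2 = 2.020000 − 2.538325·(2.020000 − 1.260000) / (2.538325 − (-1.474579)) = 2.020000 − (1.929127)/(4.012903) = 1.539269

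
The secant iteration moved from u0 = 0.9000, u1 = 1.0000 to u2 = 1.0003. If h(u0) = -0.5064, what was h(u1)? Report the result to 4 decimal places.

-0.0015

The secant line through (0.9000, -0.5064) and (1.0000, h(u1)) crosses zero at u2 = 1.0003.
So (0.9000, -0.5064), (1.0000, h(u1)), (1.0003, 0) are collinear:
h(u1) = -0.5064 · (1.0000 − 1.0003) / (0.9000 − 1.0003) = -0.5064 · (-0.000300)/(-0.100300) = -0.001515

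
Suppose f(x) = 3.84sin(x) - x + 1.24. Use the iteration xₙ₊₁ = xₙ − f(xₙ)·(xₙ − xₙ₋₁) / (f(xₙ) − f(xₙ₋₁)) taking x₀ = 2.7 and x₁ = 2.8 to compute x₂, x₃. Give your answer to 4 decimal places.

2.7398, 2.7402

f(2.7) = 0.181139, f(2.8) = -0.273646
x₂ = 2.800000 − (-0.273646)·(2.800000 − 2.700000) / (-0.273646 − 0.181139) = 2.800000 − (-0.027365)/(-0.454784) = 2.739830
f(2.739830) = 0.001770
x₃ = 2.739830 − 0.001770·(2.739830 − 2.800000) / (0.001770 − (-0.273646)) = 2.739830 − (-0.000107)/(0.275416) = 2.740216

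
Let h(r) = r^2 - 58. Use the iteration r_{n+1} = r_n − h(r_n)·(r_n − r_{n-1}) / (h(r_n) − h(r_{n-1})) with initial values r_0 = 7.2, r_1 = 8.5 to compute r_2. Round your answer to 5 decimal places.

7.59236

h(7.2) = -6.1600000, h(8.5) = 14.2500000
r_2 = 8.5000000 − 14.2500000·(8.5000000 − 7.2000000) / (14.2500000 − (-6.1600000)) = 8.5000000 − (18.5250000)/(20.4100000) = 7.5923567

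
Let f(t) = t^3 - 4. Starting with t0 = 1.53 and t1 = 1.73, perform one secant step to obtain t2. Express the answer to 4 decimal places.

1.5824

f(1.53) = -0.418423, f(1.73) = 1.177717
t2 = 1.730000 − 1.177717·(1.730000 − 1.530000) / (1.177717 − (-0.418423)) = 1.730000 − (0.235543)/(1.596140) = 1.582429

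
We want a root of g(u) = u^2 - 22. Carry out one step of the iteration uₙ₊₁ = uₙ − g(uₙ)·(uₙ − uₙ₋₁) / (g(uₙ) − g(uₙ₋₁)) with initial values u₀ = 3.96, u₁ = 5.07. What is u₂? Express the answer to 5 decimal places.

4.65971

g(3.96) = -6.3184000, g(5.07) = 3.7049000
u₂ = 5.0700000 − 3.7049000·(5.0700000 − 3.9600000) / (3.7049000 − (-6.3184000)) = 5.0700000 − (4.1124390)/(10.0233000) = 4.6597121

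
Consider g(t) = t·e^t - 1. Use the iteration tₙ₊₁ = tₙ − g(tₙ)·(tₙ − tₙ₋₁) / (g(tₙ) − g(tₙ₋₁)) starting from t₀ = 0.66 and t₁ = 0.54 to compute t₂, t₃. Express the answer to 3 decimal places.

g(0.66) = 0.27696, g(0.54) = -0.07336
t₂ = 0.54000 − (-0.07336)·(0.54000 − 0.66000) / (-0.07336 − 0.27696) = 0.54000 − (0.00880)/(-0.35032) = 0.56513
g(0.56513) = -0.00556
t₃ = 0.56513 − (-0.00556)·(0.56513 − 0.54000) / (-0.00556 − (-0.07336)) = 0.56513 − (-0.00014)/(0.06780) = 0.56719

0.565, 0.567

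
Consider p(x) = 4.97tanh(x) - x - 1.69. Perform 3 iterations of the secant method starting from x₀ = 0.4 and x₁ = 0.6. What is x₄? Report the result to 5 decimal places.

p(0.4) = -0.2016537, p(0.6) = 0.3791363
x₂ = 0.6000000 − 0.3791363·(0.6000000 − 0.4000000) / (0.3791363 − (-0.2016537)) = 0.6000000 − (0.0758273)/(0.5807900) = 0.4694412
p(0.4694412) = 0.0161648
x₃ = 0.4694412 − 0.0161648·(0.4694412 − 0.6000000) / (0.0161648 − 0.3791363) = 0.4694412 − (-0.0021105)/(-0.3629716) = 0.4636268
p(0.4636268) = -0.0014402
x₄ = 0.4636268 − (-0.0014402)·(0.4636268 − 0.4694412) / (-0.0014402 − 0.0161648) = 0.4636268 − (0.0000084)/(-0.0176050) = 0.4641024

0.46410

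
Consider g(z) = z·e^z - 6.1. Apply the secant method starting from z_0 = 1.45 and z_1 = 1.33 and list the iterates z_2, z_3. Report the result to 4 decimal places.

1.4415, 1.4422

g(1.45) = 0.081516, g(1.33) = -1.071212
z_2 = 1.330000 − (-1.071212)·(1.330000 − 1.450000) / (-1.071212 − 0.081516) = 1.330000 − (0.128545)/(-1.152728) = 1.441514
g(1.441514) = -0.006588
z_3 = 1.441514 − (-0.006588)·(1.441514 − 1.330000) / (-0.006588 − (-1.071212)) = 1.441514 − (-0.000735)/(1.064624) = 1.442204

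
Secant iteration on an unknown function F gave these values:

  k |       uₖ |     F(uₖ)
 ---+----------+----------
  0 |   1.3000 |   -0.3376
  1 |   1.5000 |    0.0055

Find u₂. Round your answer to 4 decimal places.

1.4968

u₂ = 1.5000 − 0.0055·(1.5000 − 1.3000) / (0.0055 − (-0.3376))
   = 1.5000 − (0.001100)/(0.343100) = 1.496794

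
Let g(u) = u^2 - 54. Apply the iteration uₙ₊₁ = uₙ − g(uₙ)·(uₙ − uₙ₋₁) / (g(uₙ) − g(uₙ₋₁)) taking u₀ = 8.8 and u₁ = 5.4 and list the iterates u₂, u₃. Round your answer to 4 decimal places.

g(8.8) = 23.440000, g(5.4) = -24.840000
u₂ = 5.400000 − (-24.840000)·(5.400000 − 8.800000) / (-24.840000 − 23.440000) = 5.400000 − (84.456000)/(-48.280000) = 7.149296
g(7.149296) = -2.887570
u₃ = 7.149296 − (-2.887570)·(7.149296 − 5.400000) / (-2.887570 − (-24.840000)) = 7.149296 − (-5.051214)/(21.952430) = 7.379394

7.1493, 7.3794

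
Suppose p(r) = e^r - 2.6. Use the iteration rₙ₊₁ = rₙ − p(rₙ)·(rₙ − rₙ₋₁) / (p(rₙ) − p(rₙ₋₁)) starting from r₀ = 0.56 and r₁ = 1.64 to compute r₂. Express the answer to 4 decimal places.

p(0.56) = -0.849327, p(1.64) = 2.555170
r₂ = 1.640000 − 2.555170·(1.640000 − 0.560000) / (2.555170 − (-0.849327)) = 1.640000 − (2.759583)/(3.404497) = 0.829430

0.8294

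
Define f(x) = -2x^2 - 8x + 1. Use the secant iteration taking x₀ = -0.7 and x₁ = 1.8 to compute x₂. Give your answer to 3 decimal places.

f(-0.7) = 5.62000, f(1.8) = -19.88000
x₂ = 1.80000 − (-19.88000)·(1.80000 − (-0.70000)) / (-19.88000 − 5.62000) = 1.80000 − (-49.70000)/(-25.50000) = -0.14902

-0.149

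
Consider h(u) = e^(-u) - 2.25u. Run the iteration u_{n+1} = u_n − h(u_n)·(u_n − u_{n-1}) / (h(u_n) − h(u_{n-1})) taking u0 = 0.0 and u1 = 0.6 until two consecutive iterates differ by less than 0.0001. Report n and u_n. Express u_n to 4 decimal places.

h(0.0) = 1.000000, h(0.6) = -0.801188
u2 = 0.600000 − (-0.801188)·(0.600000)/(-1.801188) = 0.333113;  |Δ| = 0.266887
h(0.333113) = -0.032816
u3 = 0.333113 − (-0.032816)·(-0.266887)/(0.768372) = 0.321715;  |Δ| = 0.011398
h(0.321715) = 0.001046
u4 = 0.321715 − 0.001046·(-0.011398)/(0.033862) = 0.322067;  |Δ| = 0.000352
h(0.322067) = -0.000001
u5 = 0.322067 − (-0.000001)·(0.000352)/(-0.001047) = 0.322067;  |Δ| = 0.000000
|u5 − u4| = 0.000000 < 0.0001

n = 5, u_n = 0.3221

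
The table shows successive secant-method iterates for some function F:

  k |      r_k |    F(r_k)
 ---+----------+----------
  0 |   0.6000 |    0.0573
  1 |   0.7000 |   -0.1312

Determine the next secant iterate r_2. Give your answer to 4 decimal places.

0.6304

r_2 = 0.7000 − (-0.1312)·(0.7000 − 0.6000) / (-0.1312 − 0.0573)
   = 0.7000 − (-0.013120)/(-0.188500) = 0.630398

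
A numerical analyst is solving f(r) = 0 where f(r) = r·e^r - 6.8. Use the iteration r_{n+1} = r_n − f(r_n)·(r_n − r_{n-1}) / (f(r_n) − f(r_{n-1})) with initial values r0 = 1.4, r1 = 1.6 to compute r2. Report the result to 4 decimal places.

f(1.4) = -1.122720, f(1.6) = 1.124852
r2 = 1.600000 − 1.124852·(1.600000 − 1.400000) / (1.124852 − (-1.122720)) = 1.600000 − (0.224970)/(2.247572) = 1.499905

1.4999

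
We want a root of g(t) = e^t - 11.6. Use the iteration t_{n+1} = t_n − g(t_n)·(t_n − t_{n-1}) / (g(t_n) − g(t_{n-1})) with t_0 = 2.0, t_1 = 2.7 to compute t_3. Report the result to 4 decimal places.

g(2.0) = -4.210944, g(2.7) = 3.279732
t_2 = 2.700000 − 3.279732·(2.700000 − 2.000000) / (3.279732 − (-4.210944)) = 2.700000 − (2.295812)/(7.490676) = 2.393511
g(2.393511) = -0.648125
t_3 = 2.393511 − (-0.648125)·(2.393511 − 2.700000) / (-0.648125 − 3.279732) = 2.393511 − (0.198643)/(-3.927857) = 2.444084

2.4441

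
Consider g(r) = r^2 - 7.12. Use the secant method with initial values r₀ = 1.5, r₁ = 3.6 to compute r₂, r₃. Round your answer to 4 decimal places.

2.4549, 2.6355

g(1.5) = -4.870000, g(3.6) = 5.840000
r₂ = 3.600000 − 5.840000·(3.600000 − 1.500000) / (5.840000 − (-4.870000)) = 3.600000 − (12.264000)/(10.710000) = 2.454902
g(2.454902) = -1.093456
r₃ = 2.454902 − (-1.093456)·(2.454902 − 3.600000) / (-1.093456 − 5.840000) = 2.454902 − (1.252115)/(-6.933456) = 2.635492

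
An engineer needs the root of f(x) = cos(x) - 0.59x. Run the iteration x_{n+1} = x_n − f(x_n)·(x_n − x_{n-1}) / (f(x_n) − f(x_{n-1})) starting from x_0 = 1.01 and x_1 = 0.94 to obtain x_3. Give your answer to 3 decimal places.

0.965

f(1.01) = -0.06404, f(0.94) = 0.03519
x_2 = 0.94000 − 0.03519·(0.94000 − 1.01000) / (0.03519 − (-0.06404)) = 0.94000 − (-0.00246)/(0.09923) = 0.96482
f(0.96482) = 0.00032
x_3 = 0.96482 − 0.00032·(0.96482 − 0.94000) / (0.00032 − 0.03519) = 0.96482 − (0.00001)/(-0.03487) = 0.96505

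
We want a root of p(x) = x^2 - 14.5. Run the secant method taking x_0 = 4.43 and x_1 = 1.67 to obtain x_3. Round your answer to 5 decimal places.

p(4.43) = 5.1249000, p(1.67) = -11.7111000
x_2 = 1.6700000 − (-11.7111000)·(1.6700000 − 4.4300000) / (-11.7111000 − 5.1249000) = 1.6700000 − (32.3226360)/(-16.8360000) = 3.5898525
p(3.5898525) = -1.6129593
x_3 = 3.5898525 − (-1.6129593)·(3.5898525 − 1.6700000) / (-1.6129593 − (-11.7111000)) = 3.5898525 − (-3.0966439)/(10.0981407) = 3.8965073

3.89651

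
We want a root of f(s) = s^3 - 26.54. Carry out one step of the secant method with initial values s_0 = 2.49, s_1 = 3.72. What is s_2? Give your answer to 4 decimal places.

2.8689

f(2.49) = -11.101751, f(3.72) = 24.938848
s_2 = 3.720000 − 24.938848·(3.720000 − 2.490000) / (24.938848 − (-11.101751)) = 3.720000 − (30.674783)/(36.040599) = 2.868883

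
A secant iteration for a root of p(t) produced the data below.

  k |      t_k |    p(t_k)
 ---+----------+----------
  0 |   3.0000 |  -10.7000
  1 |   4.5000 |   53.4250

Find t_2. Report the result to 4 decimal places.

t_2 = 4.5000 − 53.4250·(4.5000 − 3.0000) / (53.4250 − (-10.7000))
   = 4.5000 − (80.137500)/(64.125000) = 3.250292

3.2503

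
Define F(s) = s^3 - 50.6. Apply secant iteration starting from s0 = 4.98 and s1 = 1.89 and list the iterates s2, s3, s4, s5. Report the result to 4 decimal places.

F(4.98) = 72.905992, F(1.89) = -43.848731
s2 = 1.890000 − (-43.848731)·(1.890000 − 4.980000) / (-43.848731 − 72.905992) = 1.890000 − (135.492579)/(-116.754723) = 3.050489
F(3.050489) = -22.213724
s3 = 3.050489 − (-22.213724)·(3.050489 − 1.890000) / (-22.213724 − (-43.848731)) = 3.050489 − (-25.778784)/(21.635007) = 4.242020
F(4.242020) = 25.734031
s4 = 4.242020 − 25.734031·(4.242020 − 3.050489) / (25.734031 − (-22.213724)) = 4.242020 − (30.662899)/(47.947755) = 3.602514
F(3.602514) = -3.846198
s5 = 3.602514 − (-3.846198)·(3.602514 − 4.242020) / (-3.846198 − 25.734031) = 3.602514 − (2.459668)/(-29.580228) = 3.685666

3.0505, 4.2420, 3.6025, 3.6857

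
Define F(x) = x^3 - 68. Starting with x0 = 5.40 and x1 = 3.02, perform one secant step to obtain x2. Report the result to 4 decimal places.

3.7611

F(5.40) = 89.464000, F(3.02) = -40.456392
x2 = 3.020000 − (-40.456392)·(3.020000 − 5.400000) / (-40.456392 − 89.464000) = 3.020000 − (96.286213)/(-129.920392) = 3.761117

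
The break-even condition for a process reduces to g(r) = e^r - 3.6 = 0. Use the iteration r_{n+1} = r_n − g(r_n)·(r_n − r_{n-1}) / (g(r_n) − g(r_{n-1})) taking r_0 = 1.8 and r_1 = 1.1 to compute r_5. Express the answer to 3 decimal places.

1.281

g(1.8) = 2.44965, g(1.1) = -0.59583
r_2 = 1.10000 − (-0.59583)·(1.10000 − 1.80000) / (-0.59583 − 2.44965) = 1.10000 − (0.41708)/(-3.04548) = 1.23695
g(1.23695) = -0.15490
r_3 = 1.23695 − (-0.15490)·(1.23695 − 1.10000) / (-0.15490 − (-0.59583)) = 1.23695 − (-0.02121)/(0.44093) = 1.28506
g(1.28506) = 0.01490
r_4 = 1.28506 − 0.01490·(1.28506 − 1.23695) / (0.01490 − (-0.15490)) = 1.28506 − (0.00072)/(0.16981) = 1.28084
g(1.28084) = -0.00033
r_5 = 1.28084 − (-0.00033)·(1.28084 − 1.28506) / (-0.00033 − 0.01490) = 1.28084 − (0.00000)/(-0.01523) = 1.28093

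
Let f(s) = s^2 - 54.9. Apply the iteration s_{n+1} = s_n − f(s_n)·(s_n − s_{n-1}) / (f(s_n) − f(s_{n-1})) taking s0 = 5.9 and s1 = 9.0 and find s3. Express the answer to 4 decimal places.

7.3937

f(5.9) = -20.090000, f(9.0) = 26.100000
s2 = 9.000000 − 26.100000·(9.000000 − 5.900000) / (26.100000 − (-20.090000)) = 9.000000 − (80.910000)/(46.190000) = 7.248322
f(7.248322) = -2.361826
s3 = 7.248322 − (-2.361826)·(7.248322 − 9.000000) / (-2.361826 − 26.100000) = 7.248322 − (4.137158)/(-28.461826) = 7.393680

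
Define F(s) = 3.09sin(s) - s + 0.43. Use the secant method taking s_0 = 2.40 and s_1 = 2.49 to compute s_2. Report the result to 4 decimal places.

2.4348

F(2.40) = 0.117181, F(2.49) = -0.186059
s_2 = 2.490000 − (-0.186059)·(2.490000 − 2.400000) / (-0.186059 − 0.117181) = 2.490000 − (-0.016745)/(-0.303240) = 2.434779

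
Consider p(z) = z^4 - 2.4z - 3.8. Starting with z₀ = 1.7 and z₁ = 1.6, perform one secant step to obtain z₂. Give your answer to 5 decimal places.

1.66971

p(1.7) = 0.4721000, p(1.6) = -1.0864000
z₂ = 1.6000000 − (-1.0864000)·(1.6000000 − 1.7000000) / (-1.0864000 − 0.4721000) = 1.6000000 − (0.1086400)/(-1.5585000) = 1.6697081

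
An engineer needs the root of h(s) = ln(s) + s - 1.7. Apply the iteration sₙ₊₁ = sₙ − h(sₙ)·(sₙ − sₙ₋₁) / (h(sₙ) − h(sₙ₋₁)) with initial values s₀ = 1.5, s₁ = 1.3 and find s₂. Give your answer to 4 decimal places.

1.3802

h(1.5) = 0.205465, h(1.3) = -0.137636
s₂ = 1.300000 − (-0.137636)·(1.300000 − 1.500000) / (-0.137636 − 0.205465) = 1.300000 − (0.027527)/(-0.343101) = 1.380230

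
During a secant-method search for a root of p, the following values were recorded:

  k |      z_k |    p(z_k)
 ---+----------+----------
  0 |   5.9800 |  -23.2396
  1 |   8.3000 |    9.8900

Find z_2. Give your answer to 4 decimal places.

7.6074

z_2 = 8.3000 − 9.8900·(8.3000 − 5.9800) / (9.8900 − (-23.2396))
   = 8.3000 − (22.944800)/(33.129600) = 7.607423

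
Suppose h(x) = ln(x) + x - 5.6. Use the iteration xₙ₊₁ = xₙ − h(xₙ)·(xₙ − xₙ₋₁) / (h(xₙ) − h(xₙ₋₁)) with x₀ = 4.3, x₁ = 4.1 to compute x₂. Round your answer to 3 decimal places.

h(4.3) = 0.15862, h(4.1) = -0.08901
x₂ = 4.10000 − (-0.08901)·(4.10000 − 4.30000) / (-0.08901 − 0.15862) = 4.10000 − (0.01780)/(-0.24763) = 4.17189

4.172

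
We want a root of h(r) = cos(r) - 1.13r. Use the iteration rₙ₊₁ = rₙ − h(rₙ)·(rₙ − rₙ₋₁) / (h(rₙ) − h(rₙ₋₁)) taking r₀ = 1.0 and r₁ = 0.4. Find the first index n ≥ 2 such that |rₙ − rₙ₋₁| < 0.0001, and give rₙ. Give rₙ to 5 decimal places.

n = 5, rₙ = 0.68521

h(1.0) = -0.5896977, h(0.4) = 0.4690610
r₂ = 0.4000000 − 0.4690610·(-0.6000000)/(1.0587587) = 0.6658175;  |Δ| = 0.2658175
h(0.6658175) = 0.0340383
r₃ = 0.6658175 − 0.0340383·(0.2658175)/(-0.4350227) = 0.6866164;  |Δ| = 0.0207989
h(0.6866164) = -0.0024811
r₄ = 0.6866164 − (-0.0024811)·(0.0207989)/(-0.0365194) = 0.6852033;  |Δ| = 0.0014130
h(0.6852033) = 0.0000107
r₅ = 0.6852033 − 0.0000107·(-0.0014130)/(0.0024917) = 0.6852094;  |Δ| = 0.0000060
|r₅ − r₄| = 0.0000060 < 0.0001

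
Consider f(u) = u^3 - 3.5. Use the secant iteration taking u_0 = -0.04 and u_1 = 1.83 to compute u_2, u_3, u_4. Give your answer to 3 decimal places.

1.028, 1.412, 1.564

f(-0.04) = -3.50006, f(1.83) = 2.62849
u_2 = 1.83000 − 2.62849·(1.83000 − (-0.04000)) / (2.62849 − (-3.50006)) = 1.83000 − (4.91527)/(6.12855) = 1.02797
f(1.02797) = -2.41372
u_3 = 1.02797 − (-2.41372)·(1.02797 − 1.83000) / (-2.41372 − 2.62849) = 1.02797 − (1.93587)/(-5.04220) = 1.41190
f(1.41190) = -0.68540
u_4 = 1.41190 − (-0.68540)·(1.41190 − 1.02797) / (-0.68540 − (-2.41372)) = 1.41190 − (-0.26315)/(1.72831) = 1.56416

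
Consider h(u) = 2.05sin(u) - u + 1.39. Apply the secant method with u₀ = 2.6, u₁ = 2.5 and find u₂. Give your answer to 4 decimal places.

2.5433

h(2.6) = -0.153222, h(2.5) = 0.116868
u₂ = 2.500000 − 0.116868·(2.500000 − 2.600000) / (0.116868 − (-0.153222)) = 2.500000 − (-0.011687)/(0.270090) = 2.543270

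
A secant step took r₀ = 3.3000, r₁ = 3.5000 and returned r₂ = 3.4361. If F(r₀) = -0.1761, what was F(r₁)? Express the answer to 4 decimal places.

0.0827

The secant line through (3.3000, -0.1761) and (3.5000, F(r₁)) crosses zero at r₂ = 3.4361.
So (3.3000, -0.1761), (3.5000, F(r₁)), (3.4361, 0) are collinear:
F(r₁) = -0.1761 · (3.5000 − 3.4361) / (3.3000 − 3.4361) = -0.1761 · (0.063900)/(-0.136100) = 0.082680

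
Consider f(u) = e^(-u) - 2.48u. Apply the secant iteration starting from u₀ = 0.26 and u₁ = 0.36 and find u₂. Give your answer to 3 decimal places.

f(0.26) = 0.12625, f(0.36) = -0.19512
u₂ = 0.36000 − (-0.19512)·(0.36000 − 0.26000) / (-0.19512 − 0.12625) = 0.36000 − (-0.01951)/(-0.32138) = 0.29928

0.299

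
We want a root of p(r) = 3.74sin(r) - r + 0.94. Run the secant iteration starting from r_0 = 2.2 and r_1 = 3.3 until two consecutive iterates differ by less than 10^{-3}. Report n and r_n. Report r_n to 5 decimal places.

p(2.2) = 1.7637766, p(3.3) = -2.9499689
r_2 = 3.3000000 − (-2.9499689)·(1.1000000)/(-4.7137454) = 2.6115950;  |Δ| = 0.6884050
p(2.6115950) = 0.2190920
r_3 = 2.6115950 − 0.2190920·(-0.6884050)/(3.1690609) = 2.6591877;  |Δ| = 0.0475927
p(2.6591877) = 0.0158396
r_4 = 2.6591877 − 0.0158396·(0.0475927)/(-0.2032524) = 2.6628966;  |Δ| = 0.0037089
p(2.6628966) = -0.0001696
r_5 = 2.6628966 − (-0.0001696)·(0.0037089)/(-0.0160092) = 2.6628573;  |Δ| = 0.0000393
|r_5 − r_4| = 0.0000393 < 10^{-3}

n = 5, r_n = 2.66286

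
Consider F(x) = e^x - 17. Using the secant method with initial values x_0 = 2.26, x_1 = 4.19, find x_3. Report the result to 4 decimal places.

2.6589

F(2.26) = -7.416911, F(4.19) = 49.022791
x_2 = 4.190000 − 49.022791·(4.190000 − 2.260000) / (49.022791 − (-7.416911)) = 4.190000 − (94.613987)/(56.439702) = 2.513627
F(2.513627) = -4.650358
x_3 = 2.513627 − (-4.650358)·(2.513627 − 4.190000) / (-4.650358 − 49.022791) = 2.513627 − (7.795734)/(-53.673149) = 2.658872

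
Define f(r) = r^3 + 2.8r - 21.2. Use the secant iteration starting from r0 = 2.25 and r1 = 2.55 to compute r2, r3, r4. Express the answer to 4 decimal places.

2.4246, 2.4320, 2.4323

f(2.25) = -3.509375, f(2.55) = 2.521375
r2 = 2.550000 − 2.521375·(2.550000 − 2.250000) / (2.521375 − (-3.509375)) = 2.550000 − (0.756412)/(6.030750) = 2.424574
f(2.424574) = -0.158190
r3 = 2.424574 − (-0.158190)·(2.424574 − 2.550000) / (-0.158190 − 2.521375) = 2.424574 − (0.019841)/(-2.679565) = 2.431979
f(2.431979) = -0.006473
r4 = 2.431979 − (-0.006473)·(2.431979 − 2.424574) / (-0.006473 − (-0.158190)) = 2.431979 − (-0.000048)/(0.151718) = 2.432295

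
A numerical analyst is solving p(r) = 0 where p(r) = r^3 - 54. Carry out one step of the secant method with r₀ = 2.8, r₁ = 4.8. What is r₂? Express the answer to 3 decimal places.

p(2.8) = -32.04800, p(4.8) = 56.59200
r₂ = 4.80000 − 56.59200·(4.80000 − 2.80000) / (56.59200 − (-32.04800)) = 4.80000 − (113.18400)/(88.64000) = 3.52310

3.523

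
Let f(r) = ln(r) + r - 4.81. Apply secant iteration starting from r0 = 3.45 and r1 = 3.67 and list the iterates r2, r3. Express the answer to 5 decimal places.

3.54495, 3.54458

f(3.45) = -0.1216258, f(3.67) = 0.1601917
r2 = 3.6700000 − 0.1601917·(3.6700000 − 3.4500000) / (0.1601917 − (-0.1216258)) = 3.6700000 − (0.0352422)/(0.2818174) = 3.5449468
f(3.5449468) = 0.0004700
r3 = 3.5449468 − 0.0004700·(3.5449468 − 3.6700000) / (0.0004700 − 0.1601917) = 3.5449468 − (-0.0000588)/(-0.1597217) = 3.5445789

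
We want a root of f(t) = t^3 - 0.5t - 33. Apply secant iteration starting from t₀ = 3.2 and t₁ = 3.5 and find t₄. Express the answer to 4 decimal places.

f(3.2) = -1.832000, f(3.5) = 8.125000
t₂ = 3.500000 − 8.125000·(3.500000 − 3.200000) / (8.125000 − (-1.832000)) = 3.500000 − (2.437500)/(9.957000) = 3.255197
f(3.255197) = -0.134519
t₃ = 3.255197 − (-0.134519)·(3.255197 − 3.500000) / (-0.134519 − 8.125000) = 3.255197 − (0.032931)/(-8.259519) = 3.259184
f(3.259184) = -0.009615
t₄ = 3.259184 − (-0.009615)·(3.259184 − 3.255197) / (-0.009615 − (-0.134519)) = 3.259184 − (-0.000038)/(0.124904) = 3.259491

3.2595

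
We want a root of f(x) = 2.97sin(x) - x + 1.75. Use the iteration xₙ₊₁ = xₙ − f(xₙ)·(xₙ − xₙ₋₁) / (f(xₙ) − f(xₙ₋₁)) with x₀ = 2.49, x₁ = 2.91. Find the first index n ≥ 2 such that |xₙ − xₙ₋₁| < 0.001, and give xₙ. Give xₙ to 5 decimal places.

n = 4, xₙ = 2.78547

f(2.49) = 1.0611670, f(2.91) = -0.4783020
x₂ = 2.9100000 − (-0.4783020)·(0.4200000)/(-1.5394690) = 2.7795090;  |Δ| = 0.1304910
f(2.7795090) = 0.0225349
x₃ = 2.7795090 − 0.0225349·(-0.1304910)/(0.5008369) = 2.7853804;  |Δ| = 0.0058714
f(2.7853804) = 0.0003382
x₄ = 2.7853804 − 0.0003382·(0.0058714)/(-0.0221968) = 2.7854698;  |Δ| = 0.0000895
|x₄ − x₃| = 0.0000895 < 0.001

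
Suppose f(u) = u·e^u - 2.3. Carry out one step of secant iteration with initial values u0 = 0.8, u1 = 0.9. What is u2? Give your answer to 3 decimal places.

0.920

f(0.8) = -0.51957, f(0.9) = -0.08636
u2 = 0.90000 − (-0.08636)·(0.90000 − 0.80000) / (-0.08636 − (-0.51957)) = 0.90000 − (-0.00864)/(0.43321) = 0.91993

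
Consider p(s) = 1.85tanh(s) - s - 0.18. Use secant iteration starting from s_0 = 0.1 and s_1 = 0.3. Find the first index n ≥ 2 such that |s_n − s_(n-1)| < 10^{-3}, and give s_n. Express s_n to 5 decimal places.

n = 4, s_n = 0.21927

p(0.1) = -0.0956142, p(0.3) = 0.0589283
s_2 = 0.3000000 − 0.0589283·(0.2000000)/(0.1545425) = 0.2237384;  |Δ| = 0.0762616
p(0.2237384) = 0.0034064
s_3 = 0.2237384 − 0.0034064·(-0.0762616)/(-0.0555219) = 0.2190595;  |Δ| = 0.0046789
p(0.2190595) = -0.0001598
s_4 = 0.2190595 − (-0.0001598)·(-0.0046789)/(-0.0035662) = 0.2192691;  |Δ| = 0.0002097
|s_4 − s_3| = 0.0002097 < 10^{-3}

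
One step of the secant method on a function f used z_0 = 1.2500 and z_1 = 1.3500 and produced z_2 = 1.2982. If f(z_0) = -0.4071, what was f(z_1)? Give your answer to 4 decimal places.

0.4375

The secant line through (1.2500, -0.4071) and (1.3500, f(z_1)) crosses zero at z_2 = 1.2982.
So (1.2500, -0.4071), (1.3500, f(z_1)), (1.2982, 0) are collinear:
f(z_1) = -0.4071 · (1.3500 − 1.2982) / (1.2500 − 1.2982) = -0.4071 · (0.051800)/(-0.048200) = 0.437506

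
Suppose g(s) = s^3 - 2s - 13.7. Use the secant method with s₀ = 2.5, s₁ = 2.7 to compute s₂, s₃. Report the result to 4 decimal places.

g(2.5) = -3.075000, g(2.7) = 0.583000
s₂ = 2.700000 − 0.583000·(2.700000 − 2.500000) / (0.583000 − (-3.075000)) = 2.700000 − (0.116600)/(3.658000) = 2.668125
g(2.668125) = -0.042166
s₃ = 2.668125 − (-0.042166)·(2.668125 − 2.700000) / (-0.042166 − 0.583000) = 2.668125 − (0.001344)/(-0.625166) = 2.670275

2.6681, 2.6703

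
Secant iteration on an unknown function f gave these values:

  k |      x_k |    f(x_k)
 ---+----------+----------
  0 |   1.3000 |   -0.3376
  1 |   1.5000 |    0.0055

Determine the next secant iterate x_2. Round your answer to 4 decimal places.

x_2 = 1.5000 − 0.0055·(1.5000 − 1.3000) / (0.0055 − (-0.3376))
   = 1.5000 − (0.001100)/(0.343100) = 1.496794

1.4968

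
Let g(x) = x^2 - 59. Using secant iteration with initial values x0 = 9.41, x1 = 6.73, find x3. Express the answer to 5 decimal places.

g(9.41) = 29.5481000, g(6.73) = -13.7071000
x2 = 6.7300000 − (-13.7071000)·(6.7300000 − 9.4100000) / (-13.7071000 − 29.5481000) = 6.7300000 − (36.7350280)/(-43.2552000) = 7.5792627
g(7.5792627) = -1.5547769
x3 = 7.5792627 − (-1.5547769)·(7.5792627 − 6.7300000) / (-1.5547769 − (-13.7071000)) = 7.5792627 − (-1.3204140)/(12.1523231) = 7.6879180

7.68792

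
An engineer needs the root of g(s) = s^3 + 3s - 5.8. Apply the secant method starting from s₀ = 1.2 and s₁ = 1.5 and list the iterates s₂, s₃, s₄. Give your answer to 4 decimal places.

g(1.2) = -0.472000, g(1.5) = 2.075000
s₂ = 1.500000 − 2.075000·(1.500000 − 1.200000) / (2.075000 − (-0.472000)) = 1.500000 − (0.622500)/(2.547000) = 1.255595
g(1.255595) = -0.053747
s₃ = 1.255595 − (-0.053747)·(1.255595 − 1.500000) / (-0.053747 − 2.075000) = 1.255595 − (0.013136)/(-2.128747) = 1.261766
g(1.261766) = -0.005906
s₄ = 1.261766 − (-0.005906)·(1.261766 − 1.255595) / (-0.005906 − (-0.053747)) = 1.261766 − (-0.000036)/(0.047841) = 1.262527

1.2556, 1.2618, 1.2625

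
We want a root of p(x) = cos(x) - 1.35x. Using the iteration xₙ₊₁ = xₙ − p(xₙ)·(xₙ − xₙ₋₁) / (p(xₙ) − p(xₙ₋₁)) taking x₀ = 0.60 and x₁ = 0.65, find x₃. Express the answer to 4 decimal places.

p(0.60) = 0.015336, p(0.65) = -0.081416
x₂ = 0.650000 − (-0.081416)·(0.650000 − 0.600000) / (-0.081416 − 0.015336) = 0.650000 − (-0.004071)/(-0.096752) = 0.607925
p(0.607925) = 0.000136
x₃ = 0.607925 − 0.000136·(0.607925 − 0.650000) / (0.000136 − (-0.081416)) = 0.607925 − (-0.000006)/(0.081552) = 0.607995

0.6080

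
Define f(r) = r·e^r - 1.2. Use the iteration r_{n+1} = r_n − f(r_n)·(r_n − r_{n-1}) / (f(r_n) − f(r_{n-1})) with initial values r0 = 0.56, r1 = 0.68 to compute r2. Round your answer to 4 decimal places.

0.6328

f(0.56) = -0.219623, f(0.68) = 0.142237
r2 = 0.680000 − 0.142237·(0.680000 − 0.560000) / (0.142237 − (-0.219623)) = 0.680000 − (0.017068)/(0.361860) = 0.632831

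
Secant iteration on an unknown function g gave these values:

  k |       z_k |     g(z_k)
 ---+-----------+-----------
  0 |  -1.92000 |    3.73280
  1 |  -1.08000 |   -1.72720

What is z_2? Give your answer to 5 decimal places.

z_2 = -1.08000 − (-1.72720)·(-1.08000 − (-1.92000)) / (-1.72720 − 3.73280)
   = -1.08000 − (-1.4508480)/(-5.4600000) = -1.3457231

-1.34572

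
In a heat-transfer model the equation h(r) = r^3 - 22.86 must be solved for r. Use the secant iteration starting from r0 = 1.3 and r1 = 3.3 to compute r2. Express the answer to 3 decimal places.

h(1.3) = -20.66300, h(3.3) = 13.07700
r2 = 3.30000 − 13.07700·(3.30000 − 1.30000) / (13.07700 − (-20.66300)) = 3.30000 − (26.15400)/(33.74000) = 2.52484

2.525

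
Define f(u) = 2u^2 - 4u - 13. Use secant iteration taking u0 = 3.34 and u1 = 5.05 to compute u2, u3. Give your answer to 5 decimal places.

f(3.34) = -4.0488000, f(5.05) = 17.8050000
u2 = 5.0500000 − 17.8050000·(5.0500000 − 3.3400000) / (17.8050000 − (-4.0488000)) = 5.0500000 − (30.4465500)/(21.8538000) = 3.6568075
f(3.6568075) = -0.8827477
u3 = 3.6568075 − (-0.8827477)·(3.6568075 − 5.0500000) / (-0.8827477 − 17.8050000) = 3.6568075 − (1.2298375)/(-18.6877477) = 3.7226173

3.65681, 3.72262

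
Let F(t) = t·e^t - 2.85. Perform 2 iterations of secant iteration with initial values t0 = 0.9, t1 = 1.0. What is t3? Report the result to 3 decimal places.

F(0.9) = -0.63636, F(1.0) = -0.13172
t2 = 1.00000 − (-0.13172)·(1.00000 − 0.90000) / (-0.13172 − (-0.63636)) = 1.00000 − (-0.01317)/(0.50464) = 1.02610
F(1.02610) = 0.01299
t3 = 1.02610 − 0.01299·(1.02610 − 1.00000) / (0.01299 − (-0.13172)) = 1.02610 − (0.00034)/(0.14471) = 1.02376

1.024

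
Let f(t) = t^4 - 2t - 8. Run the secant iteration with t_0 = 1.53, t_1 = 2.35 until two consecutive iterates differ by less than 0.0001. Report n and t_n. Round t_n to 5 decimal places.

n = 7, t_n = 1.84942

f(1.53) = -5.5801872, f(2.35) = 17.7980063
t_2 = 2.3500000 − 17.7980063·(0.8200000)/(23.3781934) = 1.7257274;  |Δ| = 0.6242726
f(1.7257274) = -2.5821660
t_3 = 1.7257274 − (-2.5821660)·(-0.6242726)/(-20.3801722) = 1.8048227;  |Δ| = 0.0790953
f(1.8048227) = -0.9990885
t_4 = 1.8048227 − (-0.9990885)·(0.0790953)/(1.5830775) = 1.8547401;  |Δ| = 0.0499174
f(1.8547401) = 0.1245394
t_5 = 1.8547401 − 0.1245394·(0.0499174)/(1.1236279) = 1.8492075;  |Δ| = 0.0055327
f(1.8492075) = -0.0049683
t_6 = 1.8492075 − (-0.0049683)·(-0.0055327)/(-0.1295077) = 1.8494197;  |Δ| = 0.0002122
f(1.8494197) = -0.0000232
t_7 = 1.8494197 − (-0.0000232)·(0.0002122)/(0.0049450) = 1.8494207;  |Δ| = 0.0000010
|t_7 − t_6| = 0.0000010 < 0.0001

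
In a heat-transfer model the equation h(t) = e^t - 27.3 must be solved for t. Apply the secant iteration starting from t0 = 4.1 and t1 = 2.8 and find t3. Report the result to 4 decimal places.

h(4.1) = 33.040288, h(2.8) = -10.855353
t2 = 2.800000 − (-10.855353)·(2.800000 − 4.100000) / (-10.855353 − 33.040288) = 2.800000 − (14.111959)/(-43.895641) = 3.121489
h(3.121489) = -4.619878
t3 = 3.121489 − (-4.619878)·(3.121489 − 2.800000) / (-4.619878 − (-10.855353)) = 3.121489 − (-1.485239)/(6.235475) = 3.359681

3.3597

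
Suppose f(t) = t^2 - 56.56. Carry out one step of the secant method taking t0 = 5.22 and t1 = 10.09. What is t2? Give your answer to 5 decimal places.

7.13454

f(5.22) = -29.3116000, f(10.09) = 45.2481000
t2 = 10.0900000 − 45.2481000·(10.0900000 − 5.2200000) / (45.2481000 − (-29.3116000)) = 10.0900000 − (220.3582470)/(74.5597000) = 7.1345395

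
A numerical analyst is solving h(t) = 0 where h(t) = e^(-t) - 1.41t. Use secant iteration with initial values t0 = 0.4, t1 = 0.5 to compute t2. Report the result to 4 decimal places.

h(0.4) = 0.106320, h(0.5) = -0.098469
t2 = 0.500000 − (-0.098469)·(0.500000 − 0.400000) / (-0.098469 − 0.106320) = 0.500000 − (-0.009847)/(-0.204789) = 0.451917

0.4519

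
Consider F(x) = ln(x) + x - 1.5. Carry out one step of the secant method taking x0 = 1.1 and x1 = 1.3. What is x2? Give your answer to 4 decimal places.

1.2660

F(1.1) = -0.304690, F(1.3) = 0.062364
x2 = 1.300000 − 0.062364·(1.300000 − 1.100000) / (0.062364 − (-0.304690)) = 1.300000 − (0.012473)/(0.367054) = 1.266019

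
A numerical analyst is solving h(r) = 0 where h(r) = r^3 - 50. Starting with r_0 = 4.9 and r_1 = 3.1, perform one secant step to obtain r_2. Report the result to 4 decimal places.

3.5140

h(4.9) = 67.649000, h(3.1) = -20.209000
r_2 = 3.100000 − (-20.209000)·(3.100000 − 4.900000) / (-20.209000 − 67.649000) = 3.100000 − (36.376200)/(-87.858000) = 3.514034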